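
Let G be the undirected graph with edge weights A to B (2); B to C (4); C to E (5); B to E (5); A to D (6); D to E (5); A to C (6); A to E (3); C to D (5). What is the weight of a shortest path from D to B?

Checking several routes:
D→A→B: 6 + 2 = 8
D→C→B: 5 + 4 = 9
D→E→B: 5 + 5 = 10
Shortest: 8.

8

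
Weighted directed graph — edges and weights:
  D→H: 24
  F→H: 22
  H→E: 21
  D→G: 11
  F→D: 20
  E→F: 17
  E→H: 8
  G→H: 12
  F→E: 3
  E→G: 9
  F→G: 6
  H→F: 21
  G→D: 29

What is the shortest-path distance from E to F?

Paths from E to F:
E → F: 17
E → G → D → H → F: 9 + 29 + 24 + 21 = 83
E → G → H → F: 9 + 12 + 21 = 42
E → H → F: 8 + 21 = 29
Shortest: 17.

17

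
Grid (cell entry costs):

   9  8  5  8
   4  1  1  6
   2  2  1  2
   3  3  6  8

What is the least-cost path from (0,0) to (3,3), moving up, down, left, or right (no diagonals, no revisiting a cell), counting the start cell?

26

Take [0,0] → [1,0] → [1,1] → [1,2] → [2,2] → [2,3] → [3,3] for a total of 9 + 4 + 1 + 1 + 1 + 2 + 8 = 26.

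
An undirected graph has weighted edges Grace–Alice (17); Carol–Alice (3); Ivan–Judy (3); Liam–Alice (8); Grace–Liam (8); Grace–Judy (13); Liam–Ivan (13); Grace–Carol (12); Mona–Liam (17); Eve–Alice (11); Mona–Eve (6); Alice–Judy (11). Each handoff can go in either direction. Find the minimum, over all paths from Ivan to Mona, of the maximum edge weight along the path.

11

Comparing a few candidate routes:
Ivan→Liam→Grace→Carol→Alice→Eve→Mona: max(13, 8, 12, 3, 11, 6) = 13
Ivan→Liam→Grace→Judy→Alice→Eve→Mona: max(13, 8, 13, 11, 11, 6) = 13
Ivan→Judy→Alice→Eve→Mona: max(3, 11, 11, 6) = 11
Ivan→Liam→Alice→Eve→Mona: max(13, 8, 11, 6) = 13
Ivan→Judy→Grace→Liam→Alice→Eve→Mona: max(3, 13, 8, 8, 11, 6) = 13
The minimum achievable maximum is 11.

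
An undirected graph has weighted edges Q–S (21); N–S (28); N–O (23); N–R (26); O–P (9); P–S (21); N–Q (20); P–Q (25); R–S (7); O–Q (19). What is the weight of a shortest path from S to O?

30

Comparing a few candidate routes:
S → Q → O: 21 + 19 = 40
S → P → O: 21 + 9 = 30
S → N → O: 28 + 23 = 51
S → Q → P → O: 21 + 25 + 9 = 55
Best route has total 30.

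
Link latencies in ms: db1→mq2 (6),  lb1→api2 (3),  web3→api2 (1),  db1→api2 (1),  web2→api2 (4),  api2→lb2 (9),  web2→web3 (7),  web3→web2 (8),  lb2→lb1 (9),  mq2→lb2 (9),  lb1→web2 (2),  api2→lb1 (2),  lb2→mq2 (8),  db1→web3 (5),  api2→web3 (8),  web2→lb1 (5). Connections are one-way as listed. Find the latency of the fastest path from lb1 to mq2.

20

Routes from lb1 to mq2:
lb1→api2→lb2→mq2: 3 + 9 + 8 = 20
lb1→web2→api2→lb2→mq2: 2 + 4 + 9 + 8 = 23
lb1→web2→web3→api2→lb2→mq2: 2 + 7 + 1 + 9 + 8 = 27
Shortest: 20 ms.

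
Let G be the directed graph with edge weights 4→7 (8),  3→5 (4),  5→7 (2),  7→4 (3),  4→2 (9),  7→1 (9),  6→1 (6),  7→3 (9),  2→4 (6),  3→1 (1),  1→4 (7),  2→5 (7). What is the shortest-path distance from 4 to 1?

Candidate routes:
4 - 2 - 5 - 7 - 1: 9 + 7 + 2 + 9 = 27
4 - 7 - 3 - 1: 8 + 9 + 1 = 18
4 - 2 - 5 - 7 - 3 - 1: 9 + 7 + 2 + 9 + 1 = 28
4 - 7 - 1: 8 + 9 = 17
Best route has total 17.

17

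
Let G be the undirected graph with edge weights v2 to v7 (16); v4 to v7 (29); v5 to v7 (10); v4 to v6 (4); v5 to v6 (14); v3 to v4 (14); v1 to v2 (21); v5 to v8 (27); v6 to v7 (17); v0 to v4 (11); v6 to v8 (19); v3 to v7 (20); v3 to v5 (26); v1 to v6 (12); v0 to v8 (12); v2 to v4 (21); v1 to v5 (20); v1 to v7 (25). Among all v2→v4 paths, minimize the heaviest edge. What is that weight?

A few of the v2→v4 routes:
v2 → v7 → v5 → v6 → v4: max(16, 10, 14, 4) = 16
v2 → v7 → v6 → v4: max(16, 17, 4) = 17
v2 → v7 → v6 → v8 → v0 → v4: max(16, 17, 19, 12, 11) = 19
v2 → v7 → v5 → v6 → v8 → v0 → v4: max(16, 10, 14, 19, 12, 11) = 19
The minimum achievable maximum is 16.

16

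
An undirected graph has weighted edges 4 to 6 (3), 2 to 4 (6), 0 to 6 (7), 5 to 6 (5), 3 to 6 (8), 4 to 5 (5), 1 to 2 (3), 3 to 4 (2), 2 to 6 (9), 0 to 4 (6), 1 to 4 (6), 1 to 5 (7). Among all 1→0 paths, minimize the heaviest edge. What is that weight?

6

Some routes from 1 to 0:
1-2-4-0: max(3, 6, 6) = 6
1-4-0: max(6, 6) = 6
1-2-4-6-0: max(3, 6, 3, 7) = 7
Best route has worst link 6.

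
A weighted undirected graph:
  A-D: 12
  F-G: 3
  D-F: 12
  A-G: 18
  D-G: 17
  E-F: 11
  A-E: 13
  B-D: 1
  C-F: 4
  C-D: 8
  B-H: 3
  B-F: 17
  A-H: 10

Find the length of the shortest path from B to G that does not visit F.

18

Paths from B to G avoiding F:
B -> D -> G: 1 + 17 = 18
B -> H -> A -> G: 3 + 10 + 18 = 31
B -> H -> A -> D -> G: 3 + 10 + 12 + 17 = 42
B -> D -> A -> G: 1 + 12 + 18 = 31
Shortest: 18.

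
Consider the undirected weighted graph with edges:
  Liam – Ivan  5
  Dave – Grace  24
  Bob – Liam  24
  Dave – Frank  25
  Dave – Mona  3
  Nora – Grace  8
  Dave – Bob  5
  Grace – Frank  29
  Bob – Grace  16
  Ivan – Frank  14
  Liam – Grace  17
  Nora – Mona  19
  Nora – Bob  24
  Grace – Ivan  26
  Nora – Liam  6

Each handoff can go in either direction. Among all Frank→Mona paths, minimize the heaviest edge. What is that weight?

16

Comparing a few candidate routes:
Frank → Ivan → Liam → Nora → Mona: max(14, 5, 6, 19) = 19
Frank → Ivan → Liam → Nora → Grace → Bob → Dave → Mona: max(14, 5, 6, 8, 16, 5, 3) = 16
Frank → Ivan → Liam → Grace → Bob → Dave → Mona: max(14, 5, 17, 16, 5, 3) = 17
Frank → Ivan → Liam → Nora → Bob → Grace → Dave → Mona: max(14, 5, 6, 24, 16, 24, 3) = 24
Frank → Ivan → Liam → Grace → Nora → Mona: max(14, 5, 17, 8, 19) = 19
The minimum achievable maximum is 16.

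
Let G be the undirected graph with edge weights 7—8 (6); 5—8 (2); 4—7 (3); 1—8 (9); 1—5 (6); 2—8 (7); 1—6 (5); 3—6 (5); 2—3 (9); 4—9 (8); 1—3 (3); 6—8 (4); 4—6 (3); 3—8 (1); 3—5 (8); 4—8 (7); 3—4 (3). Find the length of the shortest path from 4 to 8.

4

Some routes from 4 to 8:
4 -> 7 -> 8: 3 + 6 = 9
4 -> 8: 7
4 -> 6 -> 8: 3 + 4 = 7
4 -> 6 -> 3 -> 8: 3 + 5 + 1 = 9
4 -> 3 -> 8: 3 + 1 = 4
Best route has total 4.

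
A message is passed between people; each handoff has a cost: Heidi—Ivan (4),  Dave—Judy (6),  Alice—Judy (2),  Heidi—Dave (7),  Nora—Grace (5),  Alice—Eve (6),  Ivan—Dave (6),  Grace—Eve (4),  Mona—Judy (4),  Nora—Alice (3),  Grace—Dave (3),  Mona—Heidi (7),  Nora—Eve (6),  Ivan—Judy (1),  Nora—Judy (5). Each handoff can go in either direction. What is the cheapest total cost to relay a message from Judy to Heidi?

Some routes from Judy to Heidi:
Judy -> Dave -> Ivan -> Heidi: 6 + 6 + 4 = 16
Judy -> Ivan -> Heidi: 1 + 4 = 5
Judy -> Mona -> Heidi: 4 + 7 = 11
Judy -> Dave -> Heidi: 6 + 7 = 13
Judy -> Alice -> Nora -> Grace -> Dave -> Heidi: 2 + 3 + 5 + 3 + 7 = 20
Judy -> Ivan -> Dave -> Heidi: 1 + 6 + 7 = 14
Best route has total 5.

5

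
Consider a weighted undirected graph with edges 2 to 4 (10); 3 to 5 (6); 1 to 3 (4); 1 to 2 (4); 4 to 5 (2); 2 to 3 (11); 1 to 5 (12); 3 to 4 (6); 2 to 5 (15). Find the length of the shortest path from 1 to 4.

Checking several routes:
1 - 3 - 4: 4 + 6 = 10
1 - 2 - 4: 4 + 10 = 14
1 - 2 - 3 - 4: 4 + 11 + 6 = 21
1 - 2 - 5 - 4: 4 + 15 + 2 = 21
1 - 5 - 4: 12 + 2 = 14
1 - 3 - 5 - 4: 4 + 6 + 2 = 12
Best route has total 10.

10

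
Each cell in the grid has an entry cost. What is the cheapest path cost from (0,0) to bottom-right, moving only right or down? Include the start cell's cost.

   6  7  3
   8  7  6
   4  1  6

One optimal route is r0c0→r1c0→r2c0→r2c1→r2c2.
Its cost is 6 + 8 + 4 + 1 + 6 = 25.
For comparison, the top-then-right route costs 28.

25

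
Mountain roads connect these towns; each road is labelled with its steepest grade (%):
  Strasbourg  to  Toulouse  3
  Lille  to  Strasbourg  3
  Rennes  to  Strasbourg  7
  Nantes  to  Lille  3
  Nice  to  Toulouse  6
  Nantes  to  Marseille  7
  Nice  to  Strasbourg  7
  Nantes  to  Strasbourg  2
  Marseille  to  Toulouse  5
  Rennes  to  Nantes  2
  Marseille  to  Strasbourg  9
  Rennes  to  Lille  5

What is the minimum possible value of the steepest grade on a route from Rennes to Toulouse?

A few of the Rennes→Toulouse routes:
Rennes - Lille - Nantes - Strasbourg - Toulouse: max(5, 3, 2, 3) = 5
Rennes - Nantes - Lille - Strasbourg - Toulouse: max(2, 3, 3, 3) = 3
Rennes - Nantes - Strasbourg - Toulouse: max(2, 2, 3) = 3
The minimum achievable maximum is 3%.

3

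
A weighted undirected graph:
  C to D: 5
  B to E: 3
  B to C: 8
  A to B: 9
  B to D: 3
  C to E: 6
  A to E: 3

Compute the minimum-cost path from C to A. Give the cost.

Some routes from C to A:
C-D-B-E-A: 5 + 3 + 3 + 3 = 14
C-B-A: 8 + 9 = 17
C-B-E-A: 8 + 3 + 3 = 14
C-E-A: 6 + 3 = 9
C-D-B-A: 5 + 3 + 9 = 17
Shortest: 9.

9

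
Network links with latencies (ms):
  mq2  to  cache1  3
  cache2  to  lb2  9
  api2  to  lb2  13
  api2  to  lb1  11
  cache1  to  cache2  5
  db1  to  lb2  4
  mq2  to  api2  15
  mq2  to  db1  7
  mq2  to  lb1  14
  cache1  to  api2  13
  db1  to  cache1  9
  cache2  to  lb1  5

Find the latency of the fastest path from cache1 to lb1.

10

A few of the cache1→lb1 routes:
cache1 → cache2 → lb1: 5 + 5 = 10
cache1 → mq2 → lb1: 3 + 14 = 17
cache1 → api2 → lb1: 13 + 11 = 24
cache1 → db1 → lb2 → cache2 → lb1: 9 + 4 + 9 + 5 = 27
cache1 → mq2 → db1 → lb2 → cache2 → lb1: 3 + 7 + 4 + 9 + 5 = 28
The minimum is 10 ms.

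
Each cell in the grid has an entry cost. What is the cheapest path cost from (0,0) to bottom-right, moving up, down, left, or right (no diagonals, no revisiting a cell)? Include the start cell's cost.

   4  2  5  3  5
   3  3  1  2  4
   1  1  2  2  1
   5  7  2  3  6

Take r0c0→r1c0→r2c0→r2c1→r2c2→r2c3→r2c4→r3c4 for a total of 4 + 3 + 1 + 1 + 2 + 2 + 1 + 6 = 20.

20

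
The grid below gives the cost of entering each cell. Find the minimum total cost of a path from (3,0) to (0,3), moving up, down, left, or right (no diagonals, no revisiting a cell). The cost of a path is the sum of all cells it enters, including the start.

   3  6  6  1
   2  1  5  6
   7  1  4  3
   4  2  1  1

Best path: (3,0)→(3,1)→(3,2)→(3,3)→(2,3)→(1,3)→(0,3)
Cost: 4 + 2 + 1 + 1 + 3 + 6 + 1 = 18

18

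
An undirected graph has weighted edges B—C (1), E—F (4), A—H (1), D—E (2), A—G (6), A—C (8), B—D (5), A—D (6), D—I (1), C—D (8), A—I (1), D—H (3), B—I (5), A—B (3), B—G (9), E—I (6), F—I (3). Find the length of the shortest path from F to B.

7

A few of the F→B routes:
F → I → D → B: 3 + 1 + 5 = 9
F → I → A → B: 3 + 1 + 3 = 7
F → I → B: 3 + 5 = 8
F → I → D → H → A → B: 3 + 1 + 3 + 1 + 3 = 11
Shortest: 7.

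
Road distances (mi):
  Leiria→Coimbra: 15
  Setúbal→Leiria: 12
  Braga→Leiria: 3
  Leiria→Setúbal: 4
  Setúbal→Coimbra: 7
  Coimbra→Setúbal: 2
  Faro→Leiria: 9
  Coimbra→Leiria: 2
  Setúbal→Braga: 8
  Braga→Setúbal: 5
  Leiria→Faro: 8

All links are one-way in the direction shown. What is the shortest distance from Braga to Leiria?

Candidate routes:
Braga→Setúbal→Leiria: 5 + 12 = 17
Braga→Setúbal→Coimbra→Leiria: 5 + 7 + 2 = 14
Braga→Leiria: 3
The minimum is 3 mi.

3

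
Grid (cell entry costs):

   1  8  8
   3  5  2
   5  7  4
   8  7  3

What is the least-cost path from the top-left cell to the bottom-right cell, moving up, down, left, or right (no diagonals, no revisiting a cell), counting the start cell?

Best path: (0,0) (1,0) (1,1) (1,2) (2,2) (3,2)
Cost: 1 + 3 + 5 + 2 + 4 + 3 = 18

18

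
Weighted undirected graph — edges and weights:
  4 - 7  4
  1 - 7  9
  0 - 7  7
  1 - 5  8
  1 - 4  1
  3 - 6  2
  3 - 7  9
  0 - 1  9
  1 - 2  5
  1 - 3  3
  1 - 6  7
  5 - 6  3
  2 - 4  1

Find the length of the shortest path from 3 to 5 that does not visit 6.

Routes from 3 to 5 avoiding 6:
3 → 7 → 1 → 5: 9 + 9 + 8 = 26
3 → 7 → 0 → 1 → 5: 9 + 7 + 9 + 8 = 33
3 → 7 → 4 → 1 → 5: 9 + 4 + 1 + 8 = 22
3 → 1 → 5: 3 + 8 = 11
3 → 7 → 4 → 2 → 1 → 5: 9 + 4 + 1 + 5 + 8 = 27
Shortest: 11.

11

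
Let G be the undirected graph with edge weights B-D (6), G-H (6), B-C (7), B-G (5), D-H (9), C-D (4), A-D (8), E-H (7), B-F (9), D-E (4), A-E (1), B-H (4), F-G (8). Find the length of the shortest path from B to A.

11

Comparing a few candidate routes:
B -> H -> E -> A: 4 + 7 + 1 = 12
B -> D -> E -> A: 6 + 4 + 1 = 11
B -> D -> A: 6 + 8 = 14
B -> C -> D -> E -> A: 7 + 4 + 4 + 1 = 16
Best route has total 11.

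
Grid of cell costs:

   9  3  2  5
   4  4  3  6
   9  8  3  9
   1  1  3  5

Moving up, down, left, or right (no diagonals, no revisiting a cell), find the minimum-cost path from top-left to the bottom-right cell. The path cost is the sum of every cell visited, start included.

Best path: (0,0)→(0,1)→(0,2)→(1,2)→(2,2)→(3,2)→(3,3)
Cost: 9 + 3 + 2 + 3 + 3 + 3 + 5 = 28

28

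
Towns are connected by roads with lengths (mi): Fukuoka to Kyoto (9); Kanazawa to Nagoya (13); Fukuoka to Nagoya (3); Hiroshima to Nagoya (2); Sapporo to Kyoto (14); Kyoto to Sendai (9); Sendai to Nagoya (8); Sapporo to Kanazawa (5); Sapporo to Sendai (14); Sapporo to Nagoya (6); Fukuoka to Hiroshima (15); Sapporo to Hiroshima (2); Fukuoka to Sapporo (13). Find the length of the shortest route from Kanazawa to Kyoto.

Some routes from Kanazawa to Kyoto:
Kanazawa-Sapporo-Kyoto: 5 + 14 = 19
Kanazawa-Sapporo-Hiroshima-Nagoya-Fukuoka-Kyoto: 5 + 2 + 2 + 3 + 9 = 21
Kanazawa-Sapporo-Nagoya-Fukuoka-Kyoto: 5 + 6 + 3 + 9 = 23
Kanazawa-Nagoya-Fukuoka-Kyoto: 13 + 3 + 9 = 25
Shortest: 19 mi.

19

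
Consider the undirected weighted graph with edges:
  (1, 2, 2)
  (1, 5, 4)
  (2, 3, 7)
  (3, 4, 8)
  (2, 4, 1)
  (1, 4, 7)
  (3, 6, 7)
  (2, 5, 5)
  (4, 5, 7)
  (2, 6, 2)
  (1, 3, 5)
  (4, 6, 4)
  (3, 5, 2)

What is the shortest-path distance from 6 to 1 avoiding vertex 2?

11

Comparing a few candidate routes:
6→4→3→1: 4 + 8 + 5 = 17
6→4→1: 4 + 7 = 11
6→3→5→1: 7 + 2 + 4 = 13
6→3→1: 7 + 5 = 12
6→4→5→1: 4 + 7 + 4 = 15
Best route has total 11.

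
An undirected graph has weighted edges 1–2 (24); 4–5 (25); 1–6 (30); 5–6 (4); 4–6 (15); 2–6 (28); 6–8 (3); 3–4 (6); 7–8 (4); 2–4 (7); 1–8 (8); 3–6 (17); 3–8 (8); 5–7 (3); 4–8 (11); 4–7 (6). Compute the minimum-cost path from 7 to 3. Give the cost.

Checking several routes:
7→5→6→8→3: 3 + 4 + 3 + 8 = 18
7→4→3: 6 + 6 = 12
7→5→6→3: 3 + 4 + 17 = 24
7→8→6→3: 4 + 3 + 17 = 24
7→8→4→3: 4 + 11 + 6 = 21
7→8→3: 4 + 8 = 12
The minimum is 12.

12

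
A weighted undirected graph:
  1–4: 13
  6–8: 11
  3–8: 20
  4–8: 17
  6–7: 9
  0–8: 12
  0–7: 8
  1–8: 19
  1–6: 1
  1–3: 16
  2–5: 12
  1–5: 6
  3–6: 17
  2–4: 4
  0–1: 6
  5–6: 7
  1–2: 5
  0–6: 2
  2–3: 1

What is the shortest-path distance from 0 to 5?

Some routes from 0 to 5:
0 → 1 → 2 → 5: 6 + 5 + 12 = 23
0 → 1 → 6 → 5: 6 + 1 + 7 = 14
0 → 6 → 5: 2 + 7 = 9
0 → 6 → 1 → 5: 2 + 1 + 6 = 9
0 → 6 → 1 → 2 → 5: 2 + 1 + 5 + 12 = 20
0 → 1 → 5: 6 + 6 = 12
Best route has total 9.

9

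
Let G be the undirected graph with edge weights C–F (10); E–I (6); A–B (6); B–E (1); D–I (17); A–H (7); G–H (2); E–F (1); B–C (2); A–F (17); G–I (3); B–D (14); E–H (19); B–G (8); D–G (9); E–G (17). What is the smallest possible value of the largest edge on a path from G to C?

6

Comparing a few candidate routes:
G-B-C: max(8, 2) = 8
G-I-E-B-C: max(3, 6, 1, 2) = 6
G-I-E-F-C: max(3, 6, 1, 10) = 10
G-H-A-B-C: max(2, 7, 6, 2) = 7
Smallest bottleneck: 6.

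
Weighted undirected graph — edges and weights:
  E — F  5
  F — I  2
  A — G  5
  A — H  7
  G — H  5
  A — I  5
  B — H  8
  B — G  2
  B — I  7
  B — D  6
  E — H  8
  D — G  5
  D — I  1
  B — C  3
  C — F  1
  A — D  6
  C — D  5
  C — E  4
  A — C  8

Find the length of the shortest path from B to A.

7

A few of the B→A routes:
B - I - A: 7 + 5 = 12
B - C - A: 3 + 8 = 11
B - G - A: 2 + 5 = 7
B - D - A: 6 + 6 = 12
B - D - I - A: 6 + 1 + 5 = 12
B - C - F - I - A: 3 + 1 + 2 + 5 = 11
The minimum is 7.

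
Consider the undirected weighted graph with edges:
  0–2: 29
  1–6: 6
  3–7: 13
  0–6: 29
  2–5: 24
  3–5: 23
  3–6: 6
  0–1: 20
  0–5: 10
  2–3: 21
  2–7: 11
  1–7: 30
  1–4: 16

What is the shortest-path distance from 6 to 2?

Checking several routes:
6 -> 3 -> 2: 6 + 21 = 27
6 -> 1 -> 7 -> 2: 6 + 30 + 11 = 47
6 -> 3 -> 5 -> 2: 6 + 23 + 24 = 53
6 -> 3 -> 7 -> 2: 6 + 13 + 11 = 30
Shortest: 27.

27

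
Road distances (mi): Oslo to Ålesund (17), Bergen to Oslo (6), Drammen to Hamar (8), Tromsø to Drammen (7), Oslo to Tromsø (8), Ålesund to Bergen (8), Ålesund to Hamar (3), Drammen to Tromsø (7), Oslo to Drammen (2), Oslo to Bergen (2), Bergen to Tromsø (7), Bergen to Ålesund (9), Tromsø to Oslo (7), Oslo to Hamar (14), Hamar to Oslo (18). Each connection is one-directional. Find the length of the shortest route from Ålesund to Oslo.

14

Checking several routes:
Ålesund→Hamar→Oslo: 3 + 18 = 21
Ålesund→Bergen→Oslo: 8 + 6 = 14
Ålesund→Bergen→Tromsø→Oslo: 8 + 7 + 7 = 22
Shortest: 14 mi.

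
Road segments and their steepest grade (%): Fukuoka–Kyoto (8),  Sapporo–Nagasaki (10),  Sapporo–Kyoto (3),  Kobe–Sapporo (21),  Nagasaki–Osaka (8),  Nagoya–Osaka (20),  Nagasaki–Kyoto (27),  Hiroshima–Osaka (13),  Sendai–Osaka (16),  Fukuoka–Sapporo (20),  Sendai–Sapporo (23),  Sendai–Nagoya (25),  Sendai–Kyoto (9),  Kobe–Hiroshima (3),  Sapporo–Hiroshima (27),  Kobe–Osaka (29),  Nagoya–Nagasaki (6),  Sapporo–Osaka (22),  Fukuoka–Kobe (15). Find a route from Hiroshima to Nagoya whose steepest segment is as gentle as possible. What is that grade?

Comparing a few candidate routes:
Hiroshima -> Osaka -> Nagasaki -> Nagoya: max(13, 8, 6) = 13
Hiroshima -> Kobe -> Fukuoka -> Kyoto -> Sapporo -> Nagasaki -> Nagoya: max(3, 15, 8, 3, 10, 6) = 15
Hiroshima -> Osaka -> Sendai -> Kyoto -> Sapporo -> Nagasaki -> Nagoya: max(13, 16, 9, 3, 10, 6) = 16
Hiroshima -> Kobe -> Fukuoka -> Kyoto -> Sendai -> Osaka -> Nagasaki -> Nagoya: max(3, 15, 8, 9, 16, 8, 6) = 16
Smallest bottleneck: 13%.

13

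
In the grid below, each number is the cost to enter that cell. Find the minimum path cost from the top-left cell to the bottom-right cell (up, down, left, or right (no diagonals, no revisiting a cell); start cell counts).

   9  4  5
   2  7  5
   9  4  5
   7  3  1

26

Best path: r0c0 r1c0 r1c1 r2c1 r3c1 r3c2
Cost: 9 + 2 + 7 + 4 + 3 + 1 = 26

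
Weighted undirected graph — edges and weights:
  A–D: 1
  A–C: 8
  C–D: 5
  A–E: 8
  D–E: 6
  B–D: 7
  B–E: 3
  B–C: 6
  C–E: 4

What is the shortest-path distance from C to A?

Checking several routes:
C-A: 8
C-B-D-A: 6 + 7 + 1 = 14
C-D-A: 5 + 1 = 6
C-E-D-A: 4 + 6 + 1 = 11
C-E-A: 4 + 8 = 12
Best route has total 6.

6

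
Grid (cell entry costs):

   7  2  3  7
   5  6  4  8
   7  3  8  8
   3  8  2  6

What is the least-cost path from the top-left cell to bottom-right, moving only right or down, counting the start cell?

One optimal route is (0,0) (0,1) (0,2) (1,2) (2,2) (3,2) (3,3).
Its cost is 7 + 2 + 3 + 4 + 8 + 2 + 6 = 32.
For comparison, the top-then-right route costs 41.

32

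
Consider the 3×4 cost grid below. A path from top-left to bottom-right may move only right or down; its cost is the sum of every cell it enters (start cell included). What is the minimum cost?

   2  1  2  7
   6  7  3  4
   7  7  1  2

11

One optimal route is r0c0 r0c1 r0c2 r1c2 r2c2 r2c3.
Its cost is 2 + 1 + 2 + 3 + 1 + 2 = 11.
For comparison, the top-then-right route costs 18.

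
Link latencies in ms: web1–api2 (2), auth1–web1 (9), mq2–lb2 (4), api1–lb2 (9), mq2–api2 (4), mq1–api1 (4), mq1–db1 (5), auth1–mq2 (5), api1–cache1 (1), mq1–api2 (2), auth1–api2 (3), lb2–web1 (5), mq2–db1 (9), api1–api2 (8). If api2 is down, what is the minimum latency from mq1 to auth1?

19

Candidate routes:
mq1 - db1 - mq2 - lb2 - web1 - auth1: 5 + 9 + 4 + 5 + 9 = 32
mq1 - db1 - mq2 - auth1: 5 + 9 + 5 = 19
mq1 - api1 - lb2 - web1 - auth1: 4 + 9 + 5 + 9 = 27
mq1 - api1 - lb2 - mq2 - auth1: 4 + 9 + 4 + 5 = 22
Best route has total 19 ms.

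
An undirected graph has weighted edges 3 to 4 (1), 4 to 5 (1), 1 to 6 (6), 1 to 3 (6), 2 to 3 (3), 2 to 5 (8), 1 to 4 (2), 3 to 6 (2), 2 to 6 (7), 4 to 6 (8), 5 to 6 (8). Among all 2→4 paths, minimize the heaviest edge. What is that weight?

3

Comparing a few candidate routes:
2 → 3 → 4: max(3, 1) = 3
2 → 3 → 6 → 1 → 4: max(3, 2, 6, 2) = 6
2 → 3 → 1 → 4: max(3, 6, 2) = 6
2 → 6 → 3 → 4: max(7, 2, 1) = 7
2 → 6 → 3 → 1 → 4: max(7, 2, 6, 2) = 7
Smallest bottleneck: 3.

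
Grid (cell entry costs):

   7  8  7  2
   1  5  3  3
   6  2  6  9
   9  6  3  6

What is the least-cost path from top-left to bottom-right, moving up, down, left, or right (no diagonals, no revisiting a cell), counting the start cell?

Best path: r0c0 → r1c0 → r1c1 → r2c1 → r2c2 → r3c2 → r3c3
Cost: 7 + 1 + 5 + 2 + 6 + 3 + 6 = 30

30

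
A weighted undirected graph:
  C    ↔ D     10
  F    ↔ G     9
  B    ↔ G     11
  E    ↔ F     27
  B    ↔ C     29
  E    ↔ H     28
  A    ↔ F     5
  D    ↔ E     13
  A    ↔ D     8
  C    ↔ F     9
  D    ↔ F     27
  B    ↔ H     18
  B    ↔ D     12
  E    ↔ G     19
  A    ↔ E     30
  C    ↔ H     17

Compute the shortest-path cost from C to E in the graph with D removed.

36

Some routes from C to E avoiding D:
C-F-A-E: 9 + 5 + 30 = 44
C-F-E: 9 + 27 = 36
C-H-E: 17 + 28 = 45
C-F-G-E: 9 + 9 + 19 = 37
Shortest: 36.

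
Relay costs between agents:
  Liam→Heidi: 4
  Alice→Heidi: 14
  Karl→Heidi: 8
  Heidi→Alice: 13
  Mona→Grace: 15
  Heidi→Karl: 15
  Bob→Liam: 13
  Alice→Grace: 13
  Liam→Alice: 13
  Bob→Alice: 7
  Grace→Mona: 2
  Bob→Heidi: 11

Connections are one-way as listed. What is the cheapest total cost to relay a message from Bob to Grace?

20

Comparing a few candidate routes:
Bob-Liam-Alice-Grace: 13 + 13 + 13 = 39
Bob-Heidi-Alice-Grace: 11 + 13 + 13 = 37
Bob-Alice-Grace: 7 + 13 = 20
Shortest: 20.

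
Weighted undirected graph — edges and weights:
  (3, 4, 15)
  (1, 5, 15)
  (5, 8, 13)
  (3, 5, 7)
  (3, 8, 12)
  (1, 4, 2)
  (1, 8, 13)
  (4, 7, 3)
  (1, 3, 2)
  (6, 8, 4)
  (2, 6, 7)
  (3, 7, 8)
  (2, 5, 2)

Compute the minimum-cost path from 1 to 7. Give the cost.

Some routes from 1 to 7:
1-3-7: 2 + 8 = 10
1-3-4-7: 2 + 15 + 3 = 20
1-5-3-7: 15 + 7 + 8 = 30
1-4-7: 2 + 3 = 5
1-4-3-7: 2 + 15 + 8 = 25
1-8-3-7: 13 + 12 + 8 = 33
Shortest: 5.

5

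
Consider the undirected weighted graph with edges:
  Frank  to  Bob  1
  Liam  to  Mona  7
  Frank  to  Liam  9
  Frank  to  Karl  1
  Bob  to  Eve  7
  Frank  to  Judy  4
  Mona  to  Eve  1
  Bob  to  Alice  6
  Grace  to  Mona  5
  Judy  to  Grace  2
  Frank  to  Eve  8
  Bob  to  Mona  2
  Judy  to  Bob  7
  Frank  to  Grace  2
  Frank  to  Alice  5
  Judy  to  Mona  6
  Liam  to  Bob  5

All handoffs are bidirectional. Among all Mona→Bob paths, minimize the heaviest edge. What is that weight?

Some routes from Mona to Bob:
Mona → Grace → Frank → Bob: max(5, 2, 1) = 5
Mona → Grace → Judy → Frank → Bob: max(5, 2, 4, 1) = 5
Mona → Bob: max(2) = 2
The minimum achievable maximum is 2.

2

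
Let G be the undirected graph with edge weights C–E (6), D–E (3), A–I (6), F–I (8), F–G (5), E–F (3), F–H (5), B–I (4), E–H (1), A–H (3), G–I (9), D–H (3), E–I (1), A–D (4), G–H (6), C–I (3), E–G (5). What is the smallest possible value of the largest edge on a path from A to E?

3

Comparing a few candidate routes:
A → H → D → E: max(3, 3, 3) = 3
A → H → E: max(3, 1) = 3
A → D → H → E: max(4, 3, 1) = 4
Smallest bottleneck: 3.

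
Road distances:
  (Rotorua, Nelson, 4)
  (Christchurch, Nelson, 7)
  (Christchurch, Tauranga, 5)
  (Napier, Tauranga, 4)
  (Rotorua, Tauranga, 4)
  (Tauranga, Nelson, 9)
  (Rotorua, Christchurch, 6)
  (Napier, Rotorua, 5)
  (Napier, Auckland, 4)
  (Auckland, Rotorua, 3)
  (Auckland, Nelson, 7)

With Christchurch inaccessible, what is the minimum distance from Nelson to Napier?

9

Some routes from Nelson to Napier avoiding Christchurch:
Nelson - Auckland - Napier: 7 + 4 = 11
Nelson - Rotorua - Auckland - Napier: 4 + 3 + 4 = 11
Nelson - Rotorua - Napier: 4 + 5 = 9
Best route has total 9.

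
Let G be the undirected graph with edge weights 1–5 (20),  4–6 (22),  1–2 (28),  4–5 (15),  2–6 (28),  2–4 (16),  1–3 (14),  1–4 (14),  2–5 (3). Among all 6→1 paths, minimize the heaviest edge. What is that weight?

22

A few of the 6→1 routes:
6 → 4 → 2 → 5 → 1: max(22, 16, 3, 20) = 22
6 → 4 → 5 → 1: max(22, 15, 20) = 22
6 → 4 → 1: max(22, 14) = 22
Best route has worst link 22.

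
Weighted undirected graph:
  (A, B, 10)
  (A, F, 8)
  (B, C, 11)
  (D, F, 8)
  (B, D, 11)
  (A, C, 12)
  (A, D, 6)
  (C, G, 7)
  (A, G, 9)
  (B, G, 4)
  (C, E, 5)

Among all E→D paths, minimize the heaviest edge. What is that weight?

9

Comparing a few candidate routes:
E - C - G - A - F - D: max(5, 7, 9, 8, 8) = 9
E - C - G - A - D: max(5, 7, 9, 6) = 9
E - C - G - B - A - F - D: max(5, 7, 4, 10, 8, 8) = 10
E - C - G - B - A - D: max(5, 7, 4, 10, 6) = 10
Smallest bottleneck: 9.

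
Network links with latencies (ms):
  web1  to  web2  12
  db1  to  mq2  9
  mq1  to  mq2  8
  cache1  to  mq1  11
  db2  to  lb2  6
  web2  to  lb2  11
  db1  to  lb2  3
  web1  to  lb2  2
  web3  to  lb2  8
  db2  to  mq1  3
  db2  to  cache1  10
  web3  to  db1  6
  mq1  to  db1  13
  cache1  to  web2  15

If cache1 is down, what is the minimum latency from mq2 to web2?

23

Some routes from mq2 to web2 avoiding cache1:
mq2→db1→lb2→web2: 9 + 3 + 11 = 23
mq2→mq1→db2→lb2→web2: 8 + 3 + 6 + 11 = 28
mq2→db1→lb2→web1→web2: 9 + 3 + 2 + 12 = 26
Best route has total 23 ms.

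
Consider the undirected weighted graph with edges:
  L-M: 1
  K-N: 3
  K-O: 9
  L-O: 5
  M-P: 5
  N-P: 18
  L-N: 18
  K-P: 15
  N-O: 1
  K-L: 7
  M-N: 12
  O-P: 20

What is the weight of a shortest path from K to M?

Comparing a few candidate routes:
K→N→M: 3 + 12 = 15
K→P→M: 15 + 5 = 20
K→O→L→M: 9 + 5 + 1 = 15
K→O→N→M: 9 + 1 + 12 = 22
K→N→O→L→M: 3 + 1 + 5 + 1 = 10
K→L→M: 7 + 1 = 8
The minimum is 8.

8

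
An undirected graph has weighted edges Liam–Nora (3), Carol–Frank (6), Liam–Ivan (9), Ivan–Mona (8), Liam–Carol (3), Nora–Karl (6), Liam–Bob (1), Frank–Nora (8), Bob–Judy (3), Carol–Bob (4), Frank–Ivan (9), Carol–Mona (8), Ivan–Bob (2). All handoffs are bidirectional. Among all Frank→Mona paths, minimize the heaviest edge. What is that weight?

8

Comparing a few candidate routes:
Frank -> Carol -> Liam -> Bob -> Ivan -> Mona: max(6, 3, 1, 2, 8) = 8
Frank -> Nora -> Liam -> Carol -> Mona: max(8, 3, 3, 8) = 8
Frank -> Carol -> Bob -> Ivan -> Mona: max(6, 4, 2, 8) = 8
Frank -> Carol -> Mona: max(6, 8) = 8
Frank -> Nora -> Liam -> Carol -> Bob -> Ivan -> Mona: max(8, 3, 3, 4, 2, 8) = 8
The minimum achievable maximum is 8.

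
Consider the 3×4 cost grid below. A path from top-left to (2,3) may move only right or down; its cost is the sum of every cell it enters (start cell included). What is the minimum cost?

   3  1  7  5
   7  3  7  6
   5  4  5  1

17

Path [0,0] [0,1] [1,1] [2,1] [2,2] [2,3]: 3 + 1 + 3 + 4 + 5 + 1 = 17.
(Top row then right column would cost 23.)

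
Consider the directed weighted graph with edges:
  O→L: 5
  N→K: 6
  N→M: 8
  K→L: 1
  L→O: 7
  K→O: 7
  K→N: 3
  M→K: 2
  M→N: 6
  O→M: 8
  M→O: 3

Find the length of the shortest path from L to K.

Paths from L to K:
L -> O -> M -> K: 7 + 8 + 2 = 17
L -> O -> M -> N -> K: 7 + 8 + 6 + 6 = 27
Best route has total 17.

17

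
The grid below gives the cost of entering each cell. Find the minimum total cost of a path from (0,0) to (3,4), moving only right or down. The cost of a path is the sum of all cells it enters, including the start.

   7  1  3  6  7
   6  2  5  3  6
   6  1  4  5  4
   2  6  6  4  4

28

Best path: (0,0) → (0,1) → (1,1) → (2,1) → (2,2) → (2,3) → (2,4) → (3,4)
Cost: 7 + 1 + 2 + 1 + 4 + 5 + 4 + 4 = 28
For comparison, the top-then-right route costs 38.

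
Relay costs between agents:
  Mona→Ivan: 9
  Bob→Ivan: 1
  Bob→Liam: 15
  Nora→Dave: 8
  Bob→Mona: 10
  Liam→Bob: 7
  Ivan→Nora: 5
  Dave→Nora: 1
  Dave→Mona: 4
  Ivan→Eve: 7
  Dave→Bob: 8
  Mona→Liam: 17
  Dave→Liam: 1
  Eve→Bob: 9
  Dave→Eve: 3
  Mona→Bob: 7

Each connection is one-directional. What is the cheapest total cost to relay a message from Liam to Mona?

17

Routes from Liam to Mona:
Liam → Bob → Mona: 7 + 10 = 17
Liam → Bob → Ivan → Nora → Dave → Mona: 7 + 1 + 5 + 8 + 4 = 25
Shortest: 17.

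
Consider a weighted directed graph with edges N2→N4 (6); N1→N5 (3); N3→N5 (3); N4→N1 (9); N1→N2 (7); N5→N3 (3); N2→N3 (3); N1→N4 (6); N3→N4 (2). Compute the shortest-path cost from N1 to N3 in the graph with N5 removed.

10

Paths from N1 to N3 avoiding N5:
N1 -> N2 -> N3: 7 + 3 = 10
Best route has total 10.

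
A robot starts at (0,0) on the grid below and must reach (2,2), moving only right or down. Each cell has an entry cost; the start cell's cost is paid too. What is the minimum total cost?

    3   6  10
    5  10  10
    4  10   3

Take (0,0) -> (1,0) -> (2,0) -> (2,1) -> (2,2) for a total of 3 + 5 + 4 + 10 + 3 = 25.

25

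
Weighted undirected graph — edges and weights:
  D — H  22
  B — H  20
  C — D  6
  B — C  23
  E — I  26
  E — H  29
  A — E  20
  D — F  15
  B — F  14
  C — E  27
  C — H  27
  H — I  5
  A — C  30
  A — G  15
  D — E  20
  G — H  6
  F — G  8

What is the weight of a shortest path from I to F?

Comparing a few candidate routes:
I -> H -> C -> D -> F: 5 + 27 + 6 + 15 = 53
I -> H -> D -> F: 5 + 22 + 15 = 42
I -> H -> G -> F: 5 + 6 + 8 = 19
I -> E -> D -> F: 26 + 20 + 15 = 61
I -> H -> B -> F: 5 + 20 + 14 = 39
Best route has total 19.

19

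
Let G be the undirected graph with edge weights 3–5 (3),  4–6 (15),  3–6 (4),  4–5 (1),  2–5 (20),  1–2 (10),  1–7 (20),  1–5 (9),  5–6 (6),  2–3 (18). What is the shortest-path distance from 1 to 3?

A few of the 1→3 routes:
1→5→3: 9 + 3 = 12
1→2→5→3: 10 + 20 + 3 = 33
1→2→3: 10 + 18 = 28
1→5→6→3: 9 + 6 + 4 = 19
1→5→4→6→3: 9 + 1 + 15 + 4 = 29
1→2→5→6→3: 10 + 20 + 6 + 4 = 40
Shortest: 12.

12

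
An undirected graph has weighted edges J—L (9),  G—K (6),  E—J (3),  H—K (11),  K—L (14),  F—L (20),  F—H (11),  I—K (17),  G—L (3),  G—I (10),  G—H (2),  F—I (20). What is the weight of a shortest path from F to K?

19

Some routes from F to K:
F→H→K: 11 + 11 = 22
F→L→K: 20 + 14 = 34
F→L→G→H→K: 20 + 3 + 2 + 11 = 36
F→H→G→K: 11 + 2 + 6 = 19
F→L→G→K: 20 + 3 + 6 = 29
F→H→G→L→K: 11 + 2 + 3 + 14 = 30
Shortest: 19.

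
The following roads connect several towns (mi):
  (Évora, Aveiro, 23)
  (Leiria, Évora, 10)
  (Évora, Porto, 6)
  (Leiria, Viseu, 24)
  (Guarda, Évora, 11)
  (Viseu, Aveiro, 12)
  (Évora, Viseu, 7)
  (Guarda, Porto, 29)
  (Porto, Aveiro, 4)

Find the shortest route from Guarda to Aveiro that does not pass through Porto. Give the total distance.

Routes from Guarda to Aveiro avoiding Porto:
Guarda - Évora - Aveiro: 11 + 23 = 34
Guarda - Évora - Leiria - Viseu - Aveiro: 11 + 10 + 24 + 12 = 57
Guarda - Évora - Viseu - Aveiro: 11 + 7 + 12 = 30
The minimum is 30 mi.

30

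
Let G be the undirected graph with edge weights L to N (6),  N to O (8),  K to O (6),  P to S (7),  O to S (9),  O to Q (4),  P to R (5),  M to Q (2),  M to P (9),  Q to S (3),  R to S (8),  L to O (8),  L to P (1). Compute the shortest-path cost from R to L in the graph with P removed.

23

Candidate routes:
R → S → O → N → L: 8 + 9 + 8 + 6 = 31
R → S → Q → O → N → L: 8 + 3 + 4 + 8 + 6 = 29
R → S → Q → O → L: 8 + 3 + 4 + 8 = 23
R → S → O → L: 8 + 9 + 8 = 25
Best route has total 23.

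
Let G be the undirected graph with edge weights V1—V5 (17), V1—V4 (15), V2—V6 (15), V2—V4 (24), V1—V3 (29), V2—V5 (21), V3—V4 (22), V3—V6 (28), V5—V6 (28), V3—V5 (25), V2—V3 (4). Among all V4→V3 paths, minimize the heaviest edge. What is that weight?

21

Comparing a few candidate routes:
V4 → V2 → V5 → V3: max(24, 21, 25) = 25
V4 → V2 → V3: max(24, 4) = 24
V4 → V1 → V5 → V2 → V3: max(15, 17, 21, 4) = 21
V4 → V3: max(22) = 22
V4 → V1 → V5 → V3: max(15, 17, 25) = 25
Smallest bottleneck: 21.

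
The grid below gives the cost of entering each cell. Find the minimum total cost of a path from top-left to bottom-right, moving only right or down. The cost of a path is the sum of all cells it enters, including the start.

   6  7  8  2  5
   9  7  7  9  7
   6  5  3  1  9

38

Cheapest: r0c0 -> r0c1 -> r1c1 -> r2c1 -> r2c2 -> r2c3 -> r2c4
  6 + 7 + 7 + 5 + 3 + 1 + 9 = 38
(Top row then right column would cost 44.)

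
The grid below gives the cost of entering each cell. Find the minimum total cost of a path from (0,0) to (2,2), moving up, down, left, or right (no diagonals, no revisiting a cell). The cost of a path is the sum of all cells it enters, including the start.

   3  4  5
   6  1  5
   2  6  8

21

One optimal route is [0,0] [0,1] [1,1] [1,2] [2,2].
Its cost is 3 + 4 + 1 + 5 + 8 = 21.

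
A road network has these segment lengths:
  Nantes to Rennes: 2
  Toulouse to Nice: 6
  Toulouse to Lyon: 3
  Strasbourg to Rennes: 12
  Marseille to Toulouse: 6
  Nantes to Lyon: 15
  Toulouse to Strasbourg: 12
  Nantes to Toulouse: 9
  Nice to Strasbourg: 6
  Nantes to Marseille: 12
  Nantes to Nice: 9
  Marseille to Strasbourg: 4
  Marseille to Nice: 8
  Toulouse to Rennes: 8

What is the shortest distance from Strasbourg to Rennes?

12

Checking several routes:
Strasbourg -> Marseille -> Toulouse -> Rennes: 4 + 6 + 8 = 18
Strasbourg -> Marseille -> Nantes -> Rennes: 4 + 12 + 2 = 18
Strasbourg -> Rennes: 12
Strasbourg -> Nice -> Nantes -> Rennes: 6 + 9 + 2 = 17
Shortest: 12.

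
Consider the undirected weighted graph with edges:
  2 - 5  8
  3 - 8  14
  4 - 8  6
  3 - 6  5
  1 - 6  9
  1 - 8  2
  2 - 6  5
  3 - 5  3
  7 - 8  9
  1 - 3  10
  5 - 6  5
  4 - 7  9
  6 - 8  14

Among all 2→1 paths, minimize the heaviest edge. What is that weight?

Comparing a few candidate routes:
2 → 5 → 3 → 6 → 1: max(8, 3, 5, 9) = 9
2 → 5 → 6 → 1: max(8, 5, 9) = 9
2 → 6 → 1: max(5, 9) = 9
The minimum achievable maximum is 9.

9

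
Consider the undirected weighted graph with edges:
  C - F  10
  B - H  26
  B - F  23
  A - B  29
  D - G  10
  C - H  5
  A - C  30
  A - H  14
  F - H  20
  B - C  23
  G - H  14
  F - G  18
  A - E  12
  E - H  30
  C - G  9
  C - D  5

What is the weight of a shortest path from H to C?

5

Comparing a few candidate routes:
H → G → C: 14 + 9 = 23
H → G → F → C: 14 + 18 + 10 = 42
H → F → C: 20 + 10 = 30
H → A → C: 14 + 30 = 44
H → G → D → C: 14 + 10 + 5 = 29
H → C: 5
The minimum is 5.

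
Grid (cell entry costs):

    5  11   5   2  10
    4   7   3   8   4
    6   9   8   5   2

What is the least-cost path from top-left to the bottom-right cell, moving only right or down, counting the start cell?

Path (0,0)→(1,0)→(1,1)→(1,2)→(1,3)→(1,4)→(2,4): 5 + 4 + 7 + 3 + 8 + 4 + 2 = 33.
For comparison, the top-then-right route costs 39.

33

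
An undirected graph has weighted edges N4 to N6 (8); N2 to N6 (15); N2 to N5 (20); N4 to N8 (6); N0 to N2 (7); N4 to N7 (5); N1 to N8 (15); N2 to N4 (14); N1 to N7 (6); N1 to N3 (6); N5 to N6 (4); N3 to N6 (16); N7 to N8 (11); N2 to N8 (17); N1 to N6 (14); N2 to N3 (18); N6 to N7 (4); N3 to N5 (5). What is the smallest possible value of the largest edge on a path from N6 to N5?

Checking several routes:
N6-N5: max(4) = 4
N6-N4-N7-N1-N3-N5: max(8, 5, 6, 6, 5) = 8
N6-N1-N3-N5: max(14, 6, 5) = 14
N6-N7-N8-N1-N3-N5: max(4, 11, 15, 6, 5) = 15
N6-N7-N1-N3-N5: max(4, 6, 6, 5) = 6
N6-N4-N8-N7-N1-N3-N5: max(8, 6, 11, 6, 6, 5) = 11
Smallest bottleneck: 4.

4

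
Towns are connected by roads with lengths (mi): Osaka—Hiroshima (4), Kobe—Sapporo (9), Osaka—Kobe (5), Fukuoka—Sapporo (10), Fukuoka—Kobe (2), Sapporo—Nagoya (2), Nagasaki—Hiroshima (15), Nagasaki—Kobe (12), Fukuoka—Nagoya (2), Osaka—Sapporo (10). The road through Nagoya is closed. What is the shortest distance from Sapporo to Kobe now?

9

Paths from Sapporo to Kobe avoiding Nagoya:
Sapporo → Osaka → Kobe: 10 + 5 = 15
Sapporo → Kobe: 9
Sapporo → Osaka → Hiroshima → Nagasaki → Kobe: 10 + 4 + 15 + 12 = 41
Sapporo → Fukuoka → Kobe: 10 + 2 = 12
Best route has total 9 mi.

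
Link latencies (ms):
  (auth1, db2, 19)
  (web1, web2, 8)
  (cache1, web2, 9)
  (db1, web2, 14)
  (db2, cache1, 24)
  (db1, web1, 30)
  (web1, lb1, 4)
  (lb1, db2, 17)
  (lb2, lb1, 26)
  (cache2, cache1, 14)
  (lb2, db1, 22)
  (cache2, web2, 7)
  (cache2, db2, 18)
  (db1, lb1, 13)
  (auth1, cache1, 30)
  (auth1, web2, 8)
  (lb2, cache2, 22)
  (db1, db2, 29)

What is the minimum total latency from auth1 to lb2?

A few of the auth1→lb2 routes:
auth1→web2→cache2→lb2: 8 + 7 + 22 = 37
auth1→web2→db1→lb2: 8 + 14 + 22 = 44
auth1→db2→cache2→lb2: 19 + 18 + 22 = 59
auth1→web2→web1→lb1→lb2: 8 + 8 + 4 + 26 = 46
auth1→web2→web1→lb1→db1→lb2: 8 + 8 + 4 + 13 + 22 = 55
auth1→web2→cache1→cache2→lb2: 8 + 9 + 14 + 22 = 53
Best route has total 37 ms.

37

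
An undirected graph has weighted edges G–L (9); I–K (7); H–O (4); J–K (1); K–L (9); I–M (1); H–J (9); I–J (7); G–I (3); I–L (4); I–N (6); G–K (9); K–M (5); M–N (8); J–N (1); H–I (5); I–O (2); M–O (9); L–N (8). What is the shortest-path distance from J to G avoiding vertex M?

10

Checking several routes:
J → I → G: 7 + 3 = 10
J → K → G: 1 + 9 = 10
J → N → I → G: 1 + 6 + 3 = 10
Best route has total 10.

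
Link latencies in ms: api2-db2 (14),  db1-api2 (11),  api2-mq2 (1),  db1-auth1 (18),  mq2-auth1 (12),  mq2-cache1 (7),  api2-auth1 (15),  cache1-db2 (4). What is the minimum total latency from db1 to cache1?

19

A few of the db1→cache1 routes:
db1-api2-db2-cache1: 11 + 14 + 4 = 29
db1-auth1-mq2-cache1: 18 + 12 + 7 = 37
db1-api2-mq2-cache1: 11 + 1 + 7 = 19
The minimum is 19 ms.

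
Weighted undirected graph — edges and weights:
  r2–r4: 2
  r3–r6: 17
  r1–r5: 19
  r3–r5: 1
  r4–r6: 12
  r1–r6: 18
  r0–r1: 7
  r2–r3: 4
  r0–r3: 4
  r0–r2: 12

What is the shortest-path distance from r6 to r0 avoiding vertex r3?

25

Candidate routes:
r6→r4→r2→r0: 12 + 2 + 12 = 26
r6→r1→r0: 18 + 7 = 25
Shortest: 25.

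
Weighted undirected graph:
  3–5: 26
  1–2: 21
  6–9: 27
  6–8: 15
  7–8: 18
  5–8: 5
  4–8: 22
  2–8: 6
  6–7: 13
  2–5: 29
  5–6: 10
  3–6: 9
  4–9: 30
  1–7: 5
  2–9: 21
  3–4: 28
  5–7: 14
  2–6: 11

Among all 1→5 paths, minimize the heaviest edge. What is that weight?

13

Checking several routes:
1→7→5: max(5, 14) = 14
1→7→6→2→8→5: max(5, 13, 11, 6, 5) = 13
1→7→6→8→5: max(5, 13, 15, 5) = 15
1→7→8→6→5: max(5, 18, 15, 10) = 18
1→7→6→5: max(5, 13, 10) = 13
1→7→8→2→6→5: max(5, 18, 6, 11, 10) = 18
Best route has worst link 13.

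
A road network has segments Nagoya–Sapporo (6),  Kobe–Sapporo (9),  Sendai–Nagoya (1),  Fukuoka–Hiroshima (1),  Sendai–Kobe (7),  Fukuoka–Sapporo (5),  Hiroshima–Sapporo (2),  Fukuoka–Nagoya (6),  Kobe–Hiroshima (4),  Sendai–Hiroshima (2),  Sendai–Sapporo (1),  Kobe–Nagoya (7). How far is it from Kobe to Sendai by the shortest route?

6

Checking several routes:
Kobe→Sendai: 7
Kobe→Hiroshima→Fukuoka→Sapporo→Sendai: 4 + 1 + 5 + 1 = 11
Kobe→Hiroshima→Sapporo→Sendai: 4 + 2 + 1 = 7
Kobe→Hiroshima→Sendai: 4 + 2 = 6
Kobe→Sapporo→Sendai: 9 + 1 = 10
Kobe→Nagoya→Sendai: 7 + 1 = 8
The minimum is 6.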